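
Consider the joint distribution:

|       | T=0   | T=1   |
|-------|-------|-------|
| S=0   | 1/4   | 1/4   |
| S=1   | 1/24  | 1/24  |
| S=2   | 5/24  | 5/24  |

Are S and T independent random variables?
Marginal P(S) (row sums):
  P(S=0) = 1/4 + 1/4 = 1/2
  P(S=1) = 1/24 + 1/24 = 1/12
  P(S=2) = 5/24 + 5/24 = 5/12
Marginal P(T) (column sums):
  P(T=0) = 1/4 + 1/24 + 5/24 = 1/2
  P(T=1) = 1/4 + 1/24 + 5/24 = 1/2

S and T are independent iff P(S=i,T=j) = P(S=i)·P(T=j) for every cell.
  P(S=0)·P(T=0) = 1/2 × 1/2 = 1/4 = P(S=0,T=0) ✓
  P(S=0)·P(T=1) = 1/2 × 1/2 = 1/4 = P(S=0,T=1) ✓
  P(S=1)·P(T=0) = 1/12 × 1/2 = 1/24 = P(S=1,T=0) ✓
  P(S=1)·P(T=1) = 1/12 × 1/2 = 1/24 = P(S=1,T=1) ✓
  P(S=2)·P(T=0) = 5/12 × 1/2 = 5/24 = P(S=2,T=0) ✓
  P(S=2)·P(T=1) = 5/12 × 1/2 = 5/24 = P(S=2,T=1) ✓

Yes, S and T are independent: every cell factors, so I(S;T) = 0 bits.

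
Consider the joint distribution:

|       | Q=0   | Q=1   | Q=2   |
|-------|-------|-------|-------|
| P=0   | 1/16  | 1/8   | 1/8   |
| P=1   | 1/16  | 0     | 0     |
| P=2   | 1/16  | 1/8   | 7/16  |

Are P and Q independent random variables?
Marginal P(P) (row sums):
  P(P=0) = 1/16 + 1/8 + 1/8 = 5/16
  P(P=1) = 1/16 + 0 + 0 = 1/16
  P(P=2) = 1/16 + 1/8 + 7/16 = 5/8
Marginal P(Q) (column sums):
  P(Q=0) = 1/16 + 1/16 + 1/16 = 3/16
  P(Q=1) = 1/8 + 0 + 1/8 = 1/4
  P(Q=2) = 1/8 + 0 + 7/16 = 9/16

P and Q are independent iff P(P=i,Q=j) = P(P=i)·P(Q=j) for every cell.
  P(P=0)·P(Q=0) = 5/16 × 3/16 = 15/256, but P(P=0,Q=0) = 1/16 ✗

No, P and Q are not independent. Quantitatively, I(P;Q) > 0:

H(P) = -[(5/16)·log₂(5/16) + (1/16)·log₂(1/16) + (5/8)·log₂(5/8)]
  = 0.5244 + 0.2500 + 0.4238
  = 1.1982 bits
H(Q) = -[(3/16)·log₂(3/16) + (1/4)·log₂(1/4) + (9/16)·log₂(9/16)]
  = 0.4528 + 0.5000 + 0.4669
  = 1.4197 bits
H(P,Q) = -[(1/16)·log₂(1/16) + (1/8)·log₂(1/8) + (1/8)·log₂(1/8) + (1/16)·log₂(1/16) + (1/16)·log₂(1/16) + (1/8)·log₂(1/8) + (7/16)·log₂(7/16)]
  = 0.2500 + 0.3750 + 0.3750 + 0.2500 + 0.2500 + 0.3750 + 0.5218
  = 2.3968 bits
I(P;Q) = H(P) + H(Q) - H(P,Q) = 1.1982 + 1.4197 - 2.3968 = 0.2211 bits > 0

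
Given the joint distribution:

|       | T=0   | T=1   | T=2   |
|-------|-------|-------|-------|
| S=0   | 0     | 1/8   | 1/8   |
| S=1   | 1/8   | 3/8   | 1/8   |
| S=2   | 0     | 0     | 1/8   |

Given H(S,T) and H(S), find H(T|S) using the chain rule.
From the chain rule: H(S,T) = H(S) + H(T|S)
Therefore: H(T|S) = H(S,T) - H(S)

H(S,T) = -[(1/8)·log₂(1/8) + (1/8)·log₂(1/8) + (1/8)·log₂(1/8) + (3/8)·log₂(3/8) + (1/8)·log₂(1/8) + (1/8)·log₂(1/8)]
  = 0.3750 + 0.3750 + 0.3750 + 0.5306 + 0.3750 + 0.3750
  = 2.4056 bits
Marginal P(S) (row sums):
  P(S=0) = 0 + 1/8 + 1/8 = 1/4
  P(S=1) = 1/8 + 3/8 + 1/8 = 5/8
  P(S=2) = 0 + 0 + 1/8 = 1/8
H(S) = -[(1/4)·log₂(1/4) + (5/8)·log₂(5/8) + (1/8)·log₂(1/8)]
  = 0.5000 + 0.4238 + 0.3750
  = 1.2988 bits

H(T|S) = 2.4056 - 1.2988 = 1.1068 bits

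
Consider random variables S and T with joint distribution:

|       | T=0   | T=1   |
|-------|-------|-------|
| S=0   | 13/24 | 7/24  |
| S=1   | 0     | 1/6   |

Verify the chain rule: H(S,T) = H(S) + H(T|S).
Left side:
H(S,T) = -[(13/24)·log₂(13/24) + (7/24)·log₂(7/24) + (1/6)·log₂(1/6)]
  = 0.4791 + 0.5185 + 0.4308
  = 1.4284 bits

Right side:
Marginal P(S) (row sums):
  P(S=0) = 13/24 + 7/24 = 5/6
  P(S=1) = 0 + 1/6 = 1/6
H(S) = -[(5/6)·log₂(5/6) + (1/6)·log₂(1/6)]
  = 0.2192 + 0.4308
  = 0.6500 bits
H(T|S) = -Σ P(S,T)·log₂ P(T|S), where P(T|S) = P(S,T) / P(S)
  (cells with P(S,T) = 0 contribute 0)
  (S=0,T=0): P(T|S) = (13/24)/(5/6) = 13/20;  -(13/24)·log₂(13/20) = 0.3366
  (S=0,T=1): P(T|S) = (7/24)/(5/6) = 7/20;  -(7/24)·log₂(7/20) = 0.4418
  (S=1,T=1): P(T|S) = (1/6)/(1/6) = 1;  -(1/6)·log₂(1) = 0.0000
H(T|S) = 0.3366 + 0.4418 + 0.0000
  = 0.7784 bits
H(S) + H(T|S) = 0.6500 + 0.7784 = 1.4284 bits

Both sides equal 1.4284 bits, so the chain rule holds ✓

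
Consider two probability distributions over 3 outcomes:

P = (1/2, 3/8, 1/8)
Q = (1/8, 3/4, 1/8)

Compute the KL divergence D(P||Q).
D(P||Q) = Σ P(i) log₂(P(i)/Q(i))
  i=0: (1/2) × log₂((1/2)/(1/8)) = (1/2) × log₂(4) = 1.0000
  i=1: (3/8) × log₂((3/8)/(3/4)) = (3/8) × log₂(1/2) = -0.3750
  i=2: (1/8) × log₂((1/8)/(1/8)) = (1/8) × log₂(1) = 0.0000
D(P||Q) = 1.0000 - 0.3750 + 0.0000
  = 0.6250 bits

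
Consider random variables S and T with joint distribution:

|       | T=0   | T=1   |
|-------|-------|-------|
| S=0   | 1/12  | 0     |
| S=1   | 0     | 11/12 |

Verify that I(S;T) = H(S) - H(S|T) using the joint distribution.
Left side, from I(S;T) = H(S) + H(T) - H(S,T):
Marginal P(S) (row sums):
  P(S=0) = 1/12 + 0 = 1/12
  P(S=1) = 0 + 11/12 = 11/12
Marginal P(T) (column sums):
  P(T=0) = 1/12 + 0 = 1/12
  P(T=1) = 0 + 11/12 = 11/12

H(S) = -[(1/12)·log₂(1/12) + (11/12)·log₂(11/12)]
  = 0.2987 + 0.1151
  = 0.4138 bits
H(T) = -[(1/12)·log₂(1/12) + (11/12)·log₂(11/12)]
  = 0.2987 + 0.1151
  = 0.4138 bits
H(S,T) = -[(1/12)·log₂(1/12) + (11/12)·log₂(11/12)]
  = 0.2987 + 0.1151
  = 0.4138 bits

I(S;T) = H(S) + H(T) - H(S,T)
  = 0.4138 + 0.4138 - 0.4138
  = 0.4138 bits

Right side, with H(S|T) computed directly from the conditional probabilities:
H(S|T) = -Σ P(S,T)·log₂ P(S|T), where P(S|T) = P(S,T) / P(T)
  (cells with P(S,T) = 0 contribute 0)
  (S=0,T=0): P(S|T) = (1/12)/(1/12) = 1;  -(1/12)·log₂(1) = 0.0000
  (S=1,T=1): P(S|T) = (11/12)/(11/12) = 1;  -(11/12)·log₂(1) = 0.0000
H(S|T) = 0.0000 + 0.0000
  = 0.0000 bits
H(S) - H(S|T) = 0.4138 - 0.0000 = 0.4138 bits

Both sides equal 0.4138 bits, so I(S;T) = H(S) - H(S|T) ✓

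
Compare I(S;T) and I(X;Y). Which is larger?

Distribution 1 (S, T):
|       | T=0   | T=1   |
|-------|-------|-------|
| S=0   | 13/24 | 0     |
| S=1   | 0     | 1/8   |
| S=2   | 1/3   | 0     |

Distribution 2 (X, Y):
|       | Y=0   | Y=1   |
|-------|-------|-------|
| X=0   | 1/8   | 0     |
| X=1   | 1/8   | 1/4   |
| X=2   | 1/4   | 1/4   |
Distribution 1 (S, T):
Marginal P(S) (row sums):
  P(S=0) = 13/24 + 0 = 13/24
  P(S=1) = 0 + 1/8 = 1/8
  P(S=2) = 1/3 + 0 = 1/3
Marginal P(T) (column sums):
  P(T=0) = 13/24 + 0 + 1/3 = 7/8
  P(T=1) = 0 + 1/8 + 0 = 1/8

H(S) = -[(13/24)·log₂(13/24) + (1/8)·log₂(1/8) + (1/3)·log₂(1/3)]
  = 0.4791 + 0.3750 + 0.5283
  = 1.3824 bits
H(T) = -[(7/8)·log₂(7/8) + (1/8)·log₂(1/8)]
  = 0.1686 + 0.3750
  = 0.5436 bits
H(S,T) = -[(13/24)·log₂(13/24) + (1/8)·log₂(1/8) + (1/3)·log₂(1/3)]
  = 0.4791 + 0.3750 + 0.5283
  = 1.3824 bits

I(S;T) = H(S) + H(T) - H(S,T)
  = 1.3824 + 0.5436 - 1.3824
  = 0.5436 bits

Distribution 2 (X, Y):
Marginal P(X) (row sums):
  P(X=0) = 1/8 + 0 = 1/8
  P(X=1) = 1/8 + 1/4 = 3/8
  P(X=2) = 1/4 + 1/4 = 1/2
Marginal P(Y) (column sums):
  P(Y=0) = 1/8 + 1/8 + 1/4 = 1/2
  P(Y=1) = 0 + 1/4 + 1/4 = 1/2

H(X) = -[(1/8)·log₂(1/8) + (3/8)·log₂(3/8) + (1/2)·log₂(1/2)]
  = 0.3750 + 0.5306 + 0.5000
  = 1.4056 bits
H(Y) = -[(1/2)·log₂(1/2) + (1/2)·log₂(1/2)]
  = 0.5000 + 0.5000
  = 1.0000 bits
H(X,Y) = -[(1/8)·log₂(1/8) + (1/8)·log₂(1/8) + (1/4)·log₂(1/4) + (1/4)·log₂(1/4) + (1/4)·log₂(1/4)]
  = 0.3750 + 0.3750 + 0.5000 + 0.5000 + 0.5000
  = 2.2500 bits

I(X;Y) = H(X) + H(Y) - H(X,Y)
  = 1.4056 + 1.0000 - 2.2500
  = 0.1556 bits

I(S;T) = 0.5436 bits > I(X;Y) = 0.1556 bits, so (S, T) has the higher mutual information (stronger dependence).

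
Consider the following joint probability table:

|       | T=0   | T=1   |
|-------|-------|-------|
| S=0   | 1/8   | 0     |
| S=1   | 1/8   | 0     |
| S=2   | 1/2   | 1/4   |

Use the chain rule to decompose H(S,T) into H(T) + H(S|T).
By the chain rule: H(S,T) = H(T) + H(S|T)

Marginal P(T) (column sums):
  P(T=0) = 1/8 + 1/8 + 1/2 = 3/4
  P(T=1) = 0 + 0 + 1/4 = 1/4
H(T) = -[(3/4)·log₂(3/4) + (1/4)·log₂(1/4)]
  = 0.3113 + 0.5000
  = 0.8113 bits
H(S|T) = -Σ P(S,T)·log₂ P(S|T), where P(S|T) = P(S,T) / P(T)
  (cells with P(S,T) = 0 contribute 0)
  (S=0,T=0): P(S|T) = (1/8)/(3/4) = 1/6;  -(1/8)·log₂(1/6) = 0.3231
  (S=1,T=0): P(S|T) = (1/8)/(3/4) = 1/6;  -(1/8)·log₂(1/6) = 0.3231
  (S=2,T=0): P(S|T) = (1/2)/(3/4) = 2/3;  -(1/2)·log₂(2/3) = 0.2925
  (S=2,T=1): P(S|T) = (1/4)/(1/4) = 1;  -(1/4)·log₂(1) = 0.0000
H(S|T) = 0.3231 + 0.3231 + 0.2925 + 0.0000
  = 0.9387 bits

H(S,T) = H(T) + H(S|T) = 0.8113 + 0.9387 = 1.7500 bits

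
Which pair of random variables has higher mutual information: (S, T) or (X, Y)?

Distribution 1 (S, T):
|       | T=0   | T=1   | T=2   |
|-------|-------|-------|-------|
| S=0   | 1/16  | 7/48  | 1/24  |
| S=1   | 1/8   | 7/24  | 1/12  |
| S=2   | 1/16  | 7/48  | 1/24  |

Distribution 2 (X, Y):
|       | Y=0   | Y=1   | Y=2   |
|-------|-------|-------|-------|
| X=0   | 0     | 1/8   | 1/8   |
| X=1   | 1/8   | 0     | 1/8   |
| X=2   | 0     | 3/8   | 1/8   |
Distribution 1 (S, T):
Marginal P(S) (row sums):
  P(S=0) = 1/16 + 7/48 + 1/24 = 1/4
  P(S=1) = 1/8 + 7/24 + 1/12 = 1/2
  P(S=2) = 1/16 + 7/48 + 1/24 = 1/4
Marginal P(T) (column sums):
  P(T=0) = 1/16 + 1/8 + 1/16 = 1/4
  P(T=1) = 7/48 + 7/24 + 7/48 = 7/12
  P(T=2) = 1/24 + 1/12 + 1/24 = 1/6

H(S) = -[(1/4)·log₂(1/4) + (1/2)·log₂(1/2) + (1/4)·log₂(1/4)]
  = 0.5000 + 0.5000 + 0.5000
  = 1.5000 bits
H(T) = -[(1/4)·log₂(1/4) + (7/12)·log₂(7/12) + (1/6)·log₂(1/6)]
  = 0.5000 + 0.4536 + 0.4308
  = 1.3844 bits
H(S,T) = -[(1/16)·log₂(1/16) + (7/48)·log₂(7/48) + (1/24)·log₂(1/24) + (1/8)·log₂(1/8) + (7/24)·log₂(7/24) + (1/12)·log₂(1/12) + (1/16)·log₂(1/16) + (7/48)·log₂(7/48) + (1/24)·log₂(1/24)]
  = 0.2500 + 0.4051 + 0.1910 + 0.3750 + 0.5185 + 0.2987 + 0.2500 + 0.4051 + 0.1910
  = 2.8844 bits

I(S;T) = H(S) + H(T) - H(S,T)
  = 1.5000 + 1.3844 - 2.8844
  = 0.0000 bits

Distribution 2 (X, Y):
Marginal P(X) (row sums):
  P(X=0) = 0 + 1/8 + 1/8 = 1/4
  P(X=1) = 1/8 + 0 + 1/8 = 1/4
  P(X=2) = 0 + 3/8 + 1/8 = 1/2
Marginal P(Y) (column sums):
  P(Y=0) = 0 + 1/8 + 0 = 1/8
  P(Y=1) = 1/8 + 0 + 3/8 = 1/2
  P(Y=2) = 1/8 + 1/8 + 1/8 = 3/8

H(X) = -[(1/4)·log₂(1/4) + (1/4)·log₂(1/4) + (1/2)·log₂(1/2)]
  = 0.5000 + 0.5000 + 0.5000
  = 1.5000 bits
H(Y) = -[(1/8)·log₂(1/8) + (1/2)·log₂(1/2) + (3/8)·log₂(3/8)]
  = 0.3750 + 0.5000 + 0.5306
  = 1.4056 bits
H(X,Y) = -[(1/8)·log₂(1/8) + (1/8)·log₂(1/8) + (1/8)·log₂(1/8) + (1/8)·log₂(1/8) + (3/8)·log₂(3/8) + (1/8)·log₂(1/8)]
  = 0.3750 + 0.3750 + 0.3750 + 0.3750 + 0.5306 + 0.3750
  = 2.4056 bits

I(X;Y) = H(X) + H(Y) - H(X,Y)
  = 1.5000 + 1.4056 - 2.4056
  = 0.5000 bits

I(X;Y) = 0.5000 bits > I(S;T) = 0.0000 bits, so (X, Y) has the higher mutual information (stronger dependence).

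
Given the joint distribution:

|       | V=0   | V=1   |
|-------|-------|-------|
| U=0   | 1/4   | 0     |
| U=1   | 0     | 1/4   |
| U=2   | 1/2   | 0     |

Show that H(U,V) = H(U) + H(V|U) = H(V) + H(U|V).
Marginal P(U) (row sums):
  P(U=0) = 1/4 + 0 = 1/4
  P(U=1) = 0 + 1/4 = 1/4
  P(U=2) = 1/2 + 0 = 1/2
Marginal P(V) (column sums):
  P(V=0) = 1/4 + 0 + 1/2 = 3/4
  P(V=1) = 0 + 1/4 + 0 = 1/4

Decomposition 1: H(U) + H(V|U)
H(U) = -[(1/4)·log₂(1/4) + (1/4)·log₂(1/4) + (1/2)·log₂(1/2)]
  = 0.5000 + 0.5000 + 0.5000
  = 1.5000 bits
H(V|U) = -Σ P(U,V)·log₂ P(V|U), where P(V|U) = P(U,V) / P(U)
  (cells with P(U,V) = 0 contribute 0)
  (U=0,V=0): P(V|U) = (1/4)/(1/4) = 1;  -(1/4)·log₂(1) = 0.0000
  (U=1,V=1): P(V|U) = (1/4)/(1/4) = 1;  -(1/4)·log₂(1) = 0.0000
  (U=2,V=0): P(V|U) = (1/2)/(1/2) = 1;  -(1/2)·log₂(1) = 0.0000
H(V|U) = 0.0000 + 0.0000 + 0.0000
  = 0.0000 bits
H(U) + H(V|U) = 1.5000 + 0.0000 = 1.5000 bits

Decomposition 2: H(V) + H(U|V)
H(V) = -[(3/4)·log₂(3/4) + (1/4)·log₂(1/4)]
  = 0.3113 + 0.5000
  = 0.8113 bits
H(U|V) = -Σ P(U,V)·log₂ P(U|V), where P(U|V) = P(U,V) / P(V)
  (cells with P(U,V) = 0 contribute 0)
  (U=0,V=0): P(U|V) = (1/4)/(3/4) = 1/3;  -(1/4)·log₂(1/3) = 0.3962
  (U=1,V=1): P(U|V) = (1/4)/(1/4) = 1;  -(1/4)·log₂(1) = 0.0000
  (U=2,V=0): P(U|V) = (1/2)/(3/4) = 2/3;  -(1/2)·log₂(2/3) = 0.2925
H(U|V) = 0.3962 + 0.0000 + 0.2925
  = 0.6887 bits
H(V) + H(U|V) = 0.8113 + 0.6887 = 1.5000 bits

Direct computation of the joint entropy:
H(U,V) = -[(1/4)·log₂(1/4) + (1/4)·log₂(1/4) + (1/2)·log₂(1/2)]
  = 0.5000 + 0.5000 + 0.5000
  = 1.5000 bits

All three agree: H(U,V) = 1.5000 bits ✓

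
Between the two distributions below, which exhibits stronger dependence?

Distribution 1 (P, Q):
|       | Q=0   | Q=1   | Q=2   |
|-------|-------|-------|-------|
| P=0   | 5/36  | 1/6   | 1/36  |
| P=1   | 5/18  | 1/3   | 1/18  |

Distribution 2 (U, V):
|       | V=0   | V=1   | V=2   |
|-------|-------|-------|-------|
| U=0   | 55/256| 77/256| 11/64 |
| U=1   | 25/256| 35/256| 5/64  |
Distribution 1 (P, Q):
Marginal P(P) (row sums):
  P(P=0) = 5/36 + 1/6 + 1/36 = 1/3
  P(P=1) = 5/18 + 1/3 + 1/18 = 2/3
Marginal P(Q) (column sums):
  P(Q=0) = 5/36 + 5/18 = 5/12
  P(Q=1) = 1/6 + 1/3 = 1/2
  P(Q=2) = 1/36 + 1/18 = 1/12

H(P) = -[(1/3)·log₂(1/3) + (2/3)·log₂(2/3)]
  = 0.5283 + 0.3900
  = 0.9183 bits
H(Q) = -[(5/12)·log₂(5/12) + (1/2)·log₂(1/2) + (1/12)·log₂(1/12)]
  = 0.5263 + 0.5000 + 0.2987
  = 1.3250 bits
H(P,Q) = -[(5/36)·log₂(5/36) + (1/6)·log₂(1/6) + (1/36)·log₂(1/36) + (5/18)·log₂(5/18) + (1/3)·log₂(1/3) + (1/18)·log₂(1/18)]
  = 0.3956 + 0.4308 + 0.1436 + 0.5133 + 0.5283 + 0.2317
  = 2.2433 bits

I(P;Q) = H(P) + H(Q) - H(P,Q)
  = 0.9183 + 1.3250 - 2.2433
  = 0.0000 bits

Distribution 2 (U, V):
Marginal P(U) (row sums):
  P(U=0) = 55/256 + 77/256 + 11/64 = 11/16
  P(U=1) = 25/256 + 35/256 + 5/64 = 5/16
Marginal P(V) (column sums):
  P(V=0) = 55/256 + 25/256 = 5/16
  P(V=1) = 77/256 + 35/256 = 7/16
  P(V=2) = 11/64 + 5/64 = 1/4

H(U) = -[(11/16)·log₂(11/16) + (5/16)·log₂(5/16)]
  = 0.3716 + 0.5244
  = 0.8960 bits
H(V) = -[(5/16)·log₂(5/16) + (7/16)·log₂(7/16) + (1/4)·log₂(1/4)]
  = 0.5244 + 0.5218 + 0.5000
  = 1.5462 bits
H(U,V) = -[(55/256)·log₂(55/256) + (77/256)·log₂(77/256) + (11/64)·log₂(11/64) + (25/256)·log₂(25/256) + (35/256)·log₂(35/256) + (5/64)·log₂(5/64)]
  = 0.4767 + 0.5213 + 0.4367 + 0.3277 + 0.3925 + 0.2873
  = 2.4422 bits

I(U;V) = H(U) + H(V) - H(U,V)
  = 0.8960 + 1.5462 - 2.4422
  = 0.0000 bits

Both joint tables factor as the product of their marginals, so I(P;Q) = I(U;V) = 0 bits: neither is larger (both pairs are independent).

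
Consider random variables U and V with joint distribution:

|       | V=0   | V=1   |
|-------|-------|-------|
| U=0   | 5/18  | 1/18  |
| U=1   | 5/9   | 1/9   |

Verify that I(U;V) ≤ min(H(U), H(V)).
Marginal P(U) (row sums):
  P(U=0) = 5/18 + 1/18 = 1/3
  P(U=1) = 5/9 + 1/9 = 2/3
Marginal P(V) (column sums):
  P(V=0) = 5/18 + 5/9 = 5/6
  P(V=1) = 1/18 + 1/9 = 1/6

H(U) = -[(1/3)·log₂(1/3) + (2/3)·log₂(2/3)]
  = 0.5283 + 0.3900
  = 0.9183 bits
H(V) = -[(5/6)·log₂(5/6) + (1/6)·log₂(1/6)]
  = 0.2192 + 0.4308
  = 0.6500 bits
H(U,V) = -[(5/18)·log₂(5/18) + (1/18)·log₂(1/18) + (5/9)·log₂(5/9) + (1/9)·log₂(1/9)]
  = 0.5133 + 0.2317 + 0.4711 + 0.3522
  = 1.5683 bits

I(U;V) = H(U) + H(V) - H(U,V)
  = 0.9183 + 0.6500 - 1.5683
  = 0.0000 bits

min(H(U), H(V)) = min(0.9183, 0.6500) = 0.6500 bits
Since 0.0000 ≤ 0.6500, the bound is satisfied ✓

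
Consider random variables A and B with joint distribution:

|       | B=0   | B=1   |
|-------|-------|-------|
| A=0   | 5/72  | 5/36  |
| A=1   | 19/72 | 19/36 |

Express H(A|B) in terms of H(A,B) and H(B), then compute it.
H(A|B) = H(A,B) - H(B)

Marginal P(B) (column sums):
  P(B=0) = 5/72 + 19/72 = 1/3
  P(B=1) = 5/36 + 19/36 = 2/3

H(A,B) = -[(5/72)·log₂(5/72) + (5/36)·log₂(5/36) + (19/72)·log₂(19/72) + (19/36)·log₂(19/36)]
  = 0.2672 + 0.3956 + 0.5072 + 0.4866
  = 1.6566 bits
H(B) = -[(1/3)·log₂(1/3) + (2/3)·log₂(2/3)]
  = 0.5283 + 0.3900
  = 0.9183 bits

H(A|B) = 1.6566 - 0.9183 = 0.7383 bits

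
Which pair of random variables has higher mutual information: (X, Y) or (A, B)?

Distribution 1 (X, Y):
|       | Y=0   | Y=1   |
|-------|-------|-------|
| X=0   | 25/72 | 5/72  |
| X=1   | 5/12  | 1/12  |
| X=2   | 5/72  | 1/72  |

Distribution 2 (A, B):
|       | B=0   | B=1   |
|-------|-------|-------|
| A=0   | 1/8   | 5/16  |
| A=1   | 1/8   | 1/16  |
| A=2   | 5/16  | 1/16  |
Distribution 1 (X, Y):
Marginal P(X) (row sums):
  P(X=0) = 25/72 + 5/72 = 5/12
  P(X=1) = 5/12 + 1/12 = 1/2
  P(X=2) = 5/72 + 1/72 = 1/12
Marginal P(Y) (column sums):
  P(Y=0) = 25/72 + 5/12 + 5/72 = 5/6
  P(Y=1) = 5/72 + 1/12 + 1/72 = 1/6

H(X) = -[(5/12)·log₂(5/12) + (1/2)·log₂(1/2) + (1/12)·log₂(1/12)]
  = 0.5263 + 0.5000 + 0.2987
  = 1.3250 bits
H(Y) = -[(5/6)·log₂(5/6) + (1/6)·log₂(1/6)]
  = 0.2192 + 0.4308
  = 0.6500 bits
H(X,Y) = -[(25/72)·log₂(25/72) + (5/72)·log₂(5/72) + (5/12)·log₂(5/12) + (1/12)·log₂(1/12) + (5/72)·log₂(5/72) + (1/72)·log₂(1/72)]
  = 0.5299 + 0.2672 + 0.5263 + 0.2987 + 0.2672 + 0.0857
  = 1.9750 bits

I(X;Y) = H(X) + H(Y) - H(X,Y)
  = 1.3250 + 0.6500 - 1.9750
  = 0.0000 bits

Distribution 2 (A, B):
Marginal P(A) (row sums):
  P(A=0) = 1/8 + 5/16 = 7/16
  P(A=1) = 1/8 + 1/16 = 3/16
  P(A=2) = 5/16 + 1/16 = 3/8
Marginal P(B) (column sums):
  P(B=0) = 1/8 + 1/8 + 5/16 = 9/16
  P(B=1) = 5/16 + 1/16 + 1/16 = 7/16

H(A) = -[(7/16)·log₂(7/16) + (3/16)·log₂(3/16) + (3/8)·log₂(3/8)]
  = 0.5218 + 0.4528 + 0.5306
  = 1.5052 bits
H(B) = -[(9/16)·log₂(9/16) + (7/16)·log₂(7/16)]
  = 0.4669 + 0.5218
  = 0.9887 bits
H(A,B) = -[(1/8)·log₂(1/8) + (5/16)·log₂(5/16) + (1/8)·log₂(1/8) + (1/16)·log₂(1/16) + (5/16)·log₂(5/16) + (1/16)·log₂(1/16)]
  = 0.3750 + 0.5244 + 0.3750 + 0.2500 + 0.5244 + 0.2500
  = 2.2988 bits

I(A;B) = H(A) + H(B) - H(A,B)
  = 1.5052 + 0.9887 - 2.2988
  = 0.1951 bits

I(A;B) = 0.1951 bits > I(X;Y) = 0.0000 bits, so (A, B) has the higher mutual information (stronger dependence).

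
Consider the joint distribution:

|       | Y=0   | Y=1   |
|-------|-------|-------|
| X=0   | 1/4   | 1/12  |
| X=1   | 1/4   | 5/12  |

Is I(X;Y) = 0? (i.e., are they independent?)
Marginal P(X) (row sums):
  P(X=0) = 1/4 + 1/12 = 1/3
  P(X=1) = 1/4 + 5/12 = 2/3
Marginal P(Y) (column sums):
  P(Y=0) = 1/4 + 1/4 = 1/2
  P(Y=1) = 1/12 + 5/12 = 1/2

X and Y are independent iff P(X=i,Y=j) = P(X=i)·P(Y=j) for every cell.
  P(X=0)·P(Y=0) = 1/3 × 1/2 = 1/6, but P(X=0,Y=0) = 1/4 ✗

No, X and Y are not independent. Quantitatively, I(X;Y) > 0:

H(X) = -[(1/3)·log₂(1/3) + (2/3)·log₂(2/3)]
  = 0.5283 + 0.3900
  = 0.9183 bits
H(Y) = -[(1/2)·log₂(1/2) + (1/2)·log₂(1/2)]
  = 0.5000 + 0.5000
  = 1.0000 bits
H(X,Y) = -[(1/4)·log₂(1/4) + (1/12)·log₂(1/12) + (1/4)·log₂(1/4) + (5/12)·log₂(5/12)]
  = 0.5000 + 0.2987 + 0.5000 + 0.5263
  = 1.8250 bits
I(X;Y) = H(X) + H(Y) - H(X,Y) = 0.9183 + 1.0000 - 1.8250 = 0.0933 bits > 0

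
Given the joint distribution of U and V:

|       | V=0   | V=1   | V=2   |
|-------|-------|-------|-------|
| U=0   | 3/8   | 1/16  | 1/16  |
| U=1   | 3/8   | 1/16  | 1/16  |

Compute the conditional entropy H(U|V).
Marginal P(V) (column sums):
  P(V=0) = 3/8 + 3/8 = 3/4
  P(V=1) = 1/16 + 1/16 = 1/8
  P(V=2) = 1/16 + 1/16 = 1/8

H(U|V) = -Σ P(U,V)·log₂ P(U|V), where P(U|V) = P(U,V) / P(V)
  (U=0,V=0): P(U|V) = (3/8)/(3/4) = 1/2;  -(3/8)·log₂(1/2) = 0.3750
  (U=0,V=1): P(U|V) = (1/16)/(1/8) = 1/2;  -(1/16)·log₂(1/2) = 0.0625
  (U=0,V=2): P(U|V) = (1/16)/(1/8) = 1/2;  -(1/16)·log₂(1/2) = 0.0625
  (U=1,V=0): P(U|V) = (3/8)/(3/4) = 1/2;  -(3/8)·log₂(1/2) = 0.3750
  (U=1,V=1): P(U|V) = (1/16)/(1/8) = 1/2;  -(1/16)·log₂(1/2) = 0.0625
  (U=1,V=2): P(U|V) = (1/16)/(1/8) = 1/2;  -(1/16)·log₂(1/2) = 0.0625
H(U|V) = 0.3750 + 0.0625 + 0.0625 + 0.3750 + 0.0625 + 0.0625
  = 1.0000 bits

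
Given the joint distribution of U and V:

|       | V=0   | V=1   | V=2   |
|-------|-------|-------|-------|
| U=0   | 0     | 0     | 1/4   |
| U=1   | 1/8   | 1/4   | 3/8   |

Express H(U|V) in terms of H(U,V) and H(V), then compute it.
H(U|V) = H(U,V) - H(V)

Marginal P(V) (column sums):
  P(V=0) = 0 + 1/8 = 1/8
  P(V=1) = 0 + 1/4 = 1/4
  P(V=2) = 1/4 + 3/8 = 5/8

H(U,V) = -[(1/4)·log₂(1/4) + (1/8)·log₂(1/8) + (1/4)·log₂(1/4) + (3/8)·log₂(3/8)]
  = 0.5000 + 0.3750 + 0.5000 + 0.5306
  = 1.9056 bits
H(V) = -[(1/8)·log₂(1/8) + (1/4)·log₂(1/4) + (5/8)·log₂(5/8)]
  = 0.3750 + 0.5000 + 0.4238
  = 1.2988 bits

H(U|V) = 1.9056 - 1.2988 = 0.6068 bits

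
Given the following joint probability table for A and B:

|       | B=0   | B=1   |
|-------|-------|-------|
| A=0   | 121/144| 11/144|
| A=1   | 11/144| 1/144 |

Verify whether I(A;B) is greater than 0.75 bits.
Marginal P(A) (row sums):
  P(A=0) = 121/144 + 11/144 = 11/12
  P(A=1) = 11/144 + 1/144 = 1/12
Marginal P(B) (column sums):
  P(B=0) = 121/144 + 11/144 = 11/12
  P(B=1) = 11/144 + 1/144 = 1/12

H(A) = -[(11/12)·log₂(11/12) + (1/12)·log₂(1/12)]
  = 0.1151 + 0.2987
  = 0.4138 bits
H(B) = -[(11/12)·log₂(11/12) + (1/12)·log₂(1/12)]
  = 0.1151 + 0.2987
  = 0.4138 bits
H(A,B) = -[(121/144)·log₂(121/144) + (11/144)·log₂(11/144) + (11/144)·log₂(11/144) + (1/144)·log₂(1/144)]
  = 0.2110 + 0.2834 + 0.2834 + 0.0498
  = 0.8276 bits

I(A;B) = H(A) + H(B) - H(A,B)
  = 0.4138 + 0.4138 - 0.8276
  = 0.0000 bits

No. I(A;B) = 0.0000 bits, which is ≤ 0.75 bits.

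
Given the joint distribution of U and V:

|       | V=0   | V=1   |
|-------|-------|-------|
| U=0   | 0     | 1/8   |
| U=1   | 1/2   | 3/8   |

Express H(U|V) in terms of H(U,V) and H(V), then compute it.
H(U|V) = H(U,V) - H(V)

Marginal P(V) (column sums):
  P(V=0) = 0 + 1/2 = 1/2
  P(V=1) = 1/8 + 3/8 = 1/2

H(U,V) = -[(1/8)·log₂(1/8) + (1/2)·log₂(1/2) + (3/8)·log₂(3/8)]
  = 0.3750 + 0.5000 + 0.5306
  = 1.4056 bits
H(V) = -[(1/2)·log₂(1/2) + (1/2)·log₂(1/2)]
  = 0.5000 + 0.5000
  = 1.0000 bits

H(U|V) = 1.4056 - 1.0000 = 0.4056 bits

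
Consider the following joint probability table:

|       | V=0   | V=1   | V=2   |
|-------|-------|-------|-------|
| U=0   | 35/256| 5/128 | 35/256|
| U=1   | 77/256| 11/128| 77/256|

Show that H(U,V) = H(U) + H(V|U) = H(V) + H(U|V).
Marginal P(U) (row sums):
  P(U=0) = 35/256 + 5/128 + 35/256 = 5/16
  P(U=1) = 77/256 + 11/128 + 77/256 = 11/16
Marginal P(V) (column sums):
  P(V=0) = 35/256 + 77/256 = 7/16
  P(V=1) = 5/128 + 11/128 = 1/8
  P(V=2) = 35/256 + 77/256 = 7/16

Decomposition 1: H(U) + H(V|U)
H(U) = -[(5/16)·log₂(5/16) + (11/16)·log₂(11/16)]
  = 0.5244 + 0.3716
  = 0.8960 bits
H(V|U) = -Σ P(U,V)·log₂ P(V|U), where P(V|U) = P(U,V) / P(U)
  (U=0,V=0): P(V|U) = (35/256)/(5/16) = 7/16;  -(35/256)·log₂(7/16) = 0.1631
  (U=0,V=1): P(V|U) = (5/128)/(5/16) = 1/8;  -(5/128)·log₂(1/8) = 0.1172
  (U=0,V=2): P(V|U) = (35/256)/(5/16) = 7/16;  -(35/256)·log₂(7/16) = 0.1631
  (U=1,V=0): P(V|U) = (77/256)/(11/16) = 7/16;  -(77/256)·log₂(7/16) = 0.3587
  (U=1,V=1): P(V|U) = (11/128)/(11/16) = 1/8;  -(11/128)·log₂(1/8) = 0.2578
  (U=1,V=2): P(V|U) = (77/256)/(11/16) = 7/16;  -(77/256)·log₂(7/16) = 0.3587
H(V|U) = 0.1631 + 0.1172 + 0.1631 + 0.3587 + 0.2578 + 0.3587
  = 1.4186 bits
H(U) + H(V|U) = 0.8960 + 1.4186 = 2.3146 bits

Decomposition 2: H(V) + H(U|V)
H(V) = -[(7/16)·log₂(7/16) + (1/8)·log₂(1/8) + (7/16)·log₂(7/16)]
  = 0.5218 + 0.3750 + 0.5218
  = 1.4186 bits
H(U|V) = -Σ P(U,V)·log₂ P(U|V), where P(U|V) = P(U,V) / P(V)
  (U=0,V=0): P(U|V) = (35/256)/(7/16) = 5/16;  -(35/256)·log₂(5/16) = 0.2294
  (U=0,V=1): P(U|V) = (5/128)/(1/8) = 5/16;  -(5/128)·log₂(5/16) = 0.0655
  (U=0,V=2): P(U|V) = (35/256)/(7/16) = 5/16;  -(35/256)·log₂(5/16) = 0.2294
  (U=1,V=0): P(U|V) = (77/256)/(7/16) = 11/16;  -(77/256)·log₂(11/16) = 0.1626
  (U=1,V=1): P(U|V) = (11/128)/(1/8) = 11/16;  -(11/128)·log₂(11/16) = 0.0465
  (U=1,V=2): P(U|V) = (77/256)/(7/16) = 11/16;  -(77/256)·log₂(11/16) = 0.1626
H(U|V) = 0.2294 + 0.0655 + 0.2294 + 0.1626 + 0.0465 + 0.1626
  = 0.8960 bits
H(V) + H(U|V) = 1.4186 + 0.8960 = 2.3146 bits

Direct computation of the joint entropy:
H(U,V) = -[(35/256)·log₂(35/256) + (5/128)·log₂(5/128) + (35/256)·log₂(35/256) + (77/256)·log₂(77/256) + (11/128)·log₂(11/128) + (77/256)·log₂(77/256)]
  = 0.3925 + 0.1827 + 0.3925 + 0.5213 + 0.3043 + 0.5213
  = 2.3146 bits

All three agree: H(U,V) = 2.3146 bits ✓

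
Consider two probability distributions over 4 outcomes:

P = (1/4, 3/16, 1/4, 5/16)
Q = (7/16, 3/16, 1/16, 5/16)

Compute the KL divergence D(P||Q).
D(P||Q) = Σ P(i) log₂(P(i)/Q(i))
  i=0: (1/4) × log₂((1/4)/(7/16)) = (1/4) × log₂(4/7) = -0.2018
  i=1: (3/16) × log₂((3/16)/(3/16)) = (3/16) × log₂(1) = 0.0000
  i=2: (1/4) × log₂((1/4)/(1/16)) = (1/4) × log₂(4) = 0.5000
  i=3: (5/16) × log₂((5/16)/(5/16)) = (5/16) × log₂(1) = 0.0000
D(P||Q) = -0.2018 + 0.0000 + 0.5000 + 0.0000
  = 0.2982 bits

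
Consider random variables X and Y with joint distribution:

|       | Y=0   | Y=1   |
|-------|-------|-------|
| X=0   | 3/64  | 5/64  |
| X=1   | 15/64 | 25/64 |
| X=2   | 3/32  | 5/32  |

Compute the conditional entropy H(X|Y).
Marginal P(Y) (column sums):
  P(Y=0) = 3/64 + 15/64 + 3/32 = 3/8
  P(Y=1) = 5/64 + 25/64 + 5/32 = 5/8

H(X|Y) = -Σ P(X,Y)·log₂ P(X|Y), where P(X|Y) = P(X,Y) / P(Y)
  (X=0,Y=0): P(X|Y) = (3/64)/(3/8) = 1/8;  -(3/64)·log₂(1/8) = 0.1406
  (X=0,Y=1): P(X|Y) = (5/64)/(5/8) = 1/8;  -(5/64)·log₂(1/8) = 0.2344
  (X=1,Y=0): P(X|Y) = (15/64)/(3/8) = 5/8;  -(15/64)·log₂(5/8) = 0.1589
  (X=1,Y=1): P(X|Y) = (25/64)/(5/8) = 5/8;  -(25/64)·log₂(5/8) = 0.2649
  (X=2,Y=0): P(X|Y) = (3/32)/(3/8) = 1/4;  -(3/32)·log₂(1/4) = 0.1875
  (X=2,Y=1): P(X|Y) = (5/32)/(5/8) = 1/4;  -(5/32)·log₂(1/4) = 0.3125
H(X|Y) = 0.1406 + 0.2344 + 0.1589 + 0.2649 + 0.1875 + 0.3125
  = 1.2988 bits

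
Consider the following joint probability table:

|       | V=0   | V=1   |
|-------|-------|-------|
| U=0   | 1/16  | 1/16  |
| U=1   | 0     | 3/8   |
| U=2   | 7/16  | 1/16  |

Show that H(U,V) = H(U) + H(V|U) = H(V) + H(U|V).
Marginal P(U) (row sums):
  P(U=0) = 1/16 + 1/16 = 1/8
  P(U=1) = 0 + 3/8 = 3/8
  P(U=2) = 7/16 + 1/16 = 1/2
Marginal P(V) (column sums):
  P(V=0) = 1/16 + 0 + 7/16 = 1/2
  P(V=1) = 1/16 + 3/8 + 1/16 = 1/2

Decomposition 1: H(U) + H(V|U)
H(U) = -[(1/8)·log₂(1/8) + (3/8)·log₂(3/8) + (1/2)·log₂(1/2)]
  = 0.3750 + 0.5306 + 0.5000
  = 1.4056 bits
H(V|U) = -Σ P(U,V)·log₂ P(V|U), where P(V|U) = P(U,V) / P(U)
  (cells with P(U,V) = 0 contribute 0)
  (U=0,V=0): P(V|U) = (1/16)/(1/8) = 1/2;  -(1/16)·log₂(1/2) = 0.0625
  (U=0,V=1): P(V|U) = (1/16)/(1/8) = 1/2;  -(1/16)·log₂(1/2) = 0.0625
  (U=1,V=1): P(V|U) = (3/8)/(3/8) = 1;  -(3/8)·log₂(1) = 0.0000
  (U=2,V=0): P(V|U) = (7/16)/(1/2) = 7/8;  -(7/16)·log₂(7/8) = 0.0843
  (U=2,V=1): P(V|U) = (1/16)/(1/2) = 1/8;  -(1/16)·log₂(1/8) = 0.1875
H(V|U) = 0.0625 + 0.0625 + 0.0000 + 0.0843 + 0.1875
  = 0.3968 bits
H(U) + H(V|U) = 1.4056 + 0.3968 = 1.8024 bits

Decomposition 2: H(V) + H(U|V)
H(V) = -[(1/2)·log₂(1/2) + (1/2)·log₂(1/2)]
  = 0.5000 + 0.5000
  = 1.0000 bits
H(U|V) = -Σ P(U,V)·log₂ P(U|V), where P(U|V) = P(U,V) / P(V)
  (cells with P(U,V) = 0 contribute 0)
  (U=0,V=0): P(U|V) = (1/16)/(1/2) = 1/8;  -(1/16)·log₂(1/8) = 0.1875
  (U=0,V=1): P(U|V) = (1/16)/(1/2) = 1/8;  -(1/16)·log₂(1/8) = 0.1875
  (U=1,V=1): P(U|V) = (3/8)/(1/2) = 3/4;  -(3/8)·log₂(3/4) = 0.1556
  (U=2,V=0): P(U|V) = (7/16)/(1/2) = 7/8;  -(7/16)·log₂(7/8) = 0.0843
  (U=2,V=1): P(U|V) = (1/16)/(1/2) = 1/8;  -(1/16)·log₂(1/8) = 0.1875
H(U|V) = 0.1875 + 0.1875 + 0.1556 + 0.0843 + 0.1875
  = 0.8024 bits
H(V) + H(U|V) = 1.0000 + 0.8024 = 1.8024 bits

Direct computation of the joint entropy:
H(U,V) = -[(1/16)·log₂(1/16) + (1/16)·log₂(1/16) + (3/8)·log₂(3/8) + (7/16)·log₂(7/16) + (1/16)·log₂(1/16)]
  = 0.2500 + 0.2500 + 0.5306 + 0.5218 + 0.2500
  = 1.8024 bits

All three agree: H(U,V) = 1.8024 bits ✓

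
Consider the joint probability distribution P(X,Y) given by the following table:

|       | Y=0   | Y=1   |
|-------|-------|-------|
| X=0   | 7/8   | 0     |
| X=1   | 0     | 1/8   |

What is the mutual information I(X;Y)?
Marginal P(X) (row sums):
  P(X=0) = 7/8 + 0 = 7/8
  P(X=1) = 0 + 1/8 = 1/8
Marginal P(Y) (column sums):
  P(Y=0) = 7/8 + 0 = 7/8
  P(Y=1) = 0 + 1/8 = 1/8

H(X) = -[(7/8)·log₂(7/8) + (1/8)·log₂(1/8)]
  = 0.1686 + 0.3750
  = 0.5436 bits
H(Y) = -[(7/8)·log₂(7/8) + (1/8)·log₂(1/8)]
  = 0.1686 + 0.3750
  = 0.5436 bits
H(X,Y) = -[(7/8)·log₂(7/8) + (1/8)·log₂(1/8)]
  = 0.1686 + 0.3750
  = 0.5436 bits

I(X;Y) = H(X) + H(Y) - H(X,Y)
  = 0.5436 + 0.5436 - 0.5436
  = 0.5436 bits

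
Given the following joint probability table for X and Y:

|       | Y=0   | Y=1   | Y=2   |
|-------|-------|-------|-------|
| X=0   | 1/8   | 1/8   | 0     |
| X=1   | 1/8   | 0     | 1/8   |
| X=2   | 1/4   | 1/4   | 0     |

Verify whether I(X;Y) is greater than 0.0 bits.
Marginal P(X) (row sums):
  P(X=0) = 1/8 + 1/8 + 0 = 1/4
  P(X=1) = 1/8 + 0 + 1/8 = 1/4
  P(X=2) = 1/4 + 1/4 + 0 = 1/2
Marginal P(Y) (column sums):
  P(Y=0) = 1/8 + 1/8 + 1/4 = 1/2
  P(Y=1) = 1/8 + 0 + 1/4 = 3/8
  P(Y=2) = 0 + 1/8 + 0 = 1/8

H(X) = -[(1/4)·log₂(1/4) + (1/4)·log₂(1/4) + (1/2)·log₂(1/2)]
  = 0.5000 + 0.5000 + 0.5000
  = 1.5000 bits
H(Y) = -[(1/2)·log₂(1/2) + (3/8)·log₂(3/8) + (1/8)·log₂(1/8)]
  = 0.5000 + 0.5306 + 0.3750
  = 1.4056 bits
H(X,Y) = -[(1/8)·log₂(1/8) + (1/8)·log₂(1/8) + (1/8)·log₂(1/8) + (1/8)·log₂(1/8) + (1/4)·log₂(1/4) + (1/4)·log₂(1/4)]
  = 0.3750 + 0.3750 + 0.3750 + 0.3750 + 0.5000 + 0.5000
  = 2.5000 bits

I(X;Y) = H(X) + H(Y) - H(X,Y)
  = 1.5000 + 1.4056 - 2.5000
  = 0.4056 bits

Yes. I(X;Y) = 0.4056 bits, which is > 0.0 bits.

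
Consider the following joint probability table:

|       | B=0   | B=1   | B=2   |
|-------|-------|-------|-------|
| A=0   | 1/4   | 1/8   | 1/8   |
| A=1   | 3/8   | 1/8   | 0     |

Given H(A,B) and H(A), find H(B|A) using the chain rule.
From the chain rule: H(A,B) = H(A) + H(B|A)
Therefore: H(B|A) = H(A,B) - H(A)

H(A,B) = -[(1/4)·log₂(1/4) + (1/8)·log₂(1/8) + (1/8)·log₂(1/8) + (3/8)·log₂(3/8) + (1/8)·log₂(1/8)]
  = 0.5000 + 0.3750 + 0.3750 + 0.5306 + 0.3750
  = 2.1556 bits
Marginal P(A) (row sums):
  P(A=0) = 1/4 + 1/8 + 1/8 = 1/2
  P(A=1) = 3/8 + 1/8 + 0 = 1/2
H(A) = -[(1/2)·log₂(1/2) + (1/2)·log₂(1/2)]
  = 0.5000 + 0.5000
  = 1.0000 bits

H(B|A) = 2.1556 - 1.0000 = 1.1556 bits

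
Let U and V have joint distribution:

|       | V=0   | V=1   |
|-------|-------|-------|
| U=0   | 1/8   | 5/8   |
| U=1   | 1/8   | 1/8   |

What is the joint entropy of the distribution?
H(U,V) = -Σ P(U,V) log₂ P(U,V), summed over the non-zero cells:
H(U,V) = -[(1/8)·log₂(1/8) + (5/8)·log₂(5/8) + (1/8)·log₂(1/8) + (1/8)·log₂(1/8)]
  = 0.3750 + 0.4238 + 0.3750 + 0.3750
  = 1.5488 bits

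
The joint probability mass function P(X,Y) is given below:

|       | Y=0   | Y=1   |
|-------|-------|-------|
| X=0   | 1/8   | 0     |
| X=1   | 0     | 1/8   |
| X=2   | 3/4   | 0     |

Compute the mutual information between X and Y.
Marginal P(X) (row sums):
  P(X=0) = 1/8 + 0 = 1/8
  P(X=1) = 0 + 1/8 = 1/8
  P(X=2) = 3/4 + 0 = 3/4
Marginal P(Y) (column sums):
  P(Y=0) = 1/8 + 0 + 3/4 = 7/8
  P(Y=1) = 0 + 1/8 + 0 = 1/8

H(X) = -[(1/8)·log₂(1/8) + (1/8)·log₂(1/8) + (3/4)·log₂(3/4)]
  = 0.3750 + 0.3750 + 0.3113
  = 1.0613 bits
H(Y) = -[(7/8)·log₂(7/8) + (1/8)·log₂(1/8)]
  = 0.1686 + 0.3750
  = 0.5436 bits
H(X,Y) = -[(1/8)·log₂(1/8) + (1/8)·log₂(1/8) + (3/4)·log₂(3/4)]
  = 0.3750 + 0.3750 + 0.3113
  = 1.0613 bits

I(X;Y) = H(X) + H(Y) - H(X,Y)
  = 1.0613 + 0.5436 - 1.0613
  = 0.5436 bits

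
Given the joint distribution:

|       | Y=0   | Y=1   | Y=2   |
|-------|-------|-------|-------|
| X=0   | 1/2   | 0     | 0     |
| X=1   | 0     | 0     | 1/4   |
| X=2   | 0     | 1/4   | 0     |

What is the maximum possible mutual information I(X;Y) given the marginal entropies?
The upper bound on mutual information is I(X;Y) ≤ min(H(X), H(Y)).

Marginal P(X) (row sums):
  P(X=0) = 1/2 + 0 + 0 = 1/2
  P(X=1) = 0 + 0 + 1/4 = 1/4
  P(X=2) = 0 + 1/4 + 0 = 1/4
Marginal P(Y) (column sums):
  P(Y=0) = 1/2 + 0 + 0 = 1/2
  P(Y=1) = 0 + 0 + 1/4 = 1/4
  P(Y=2) = 0 + 1/4 + 0 = 1/4

H(X) = -[(1/2)·log₂(1/2) + (1/4)·log₂(1/4) + (1/4)·log₂(1/4)]
  = 0.5000 + 0.5000 + 0.5000
  = 1.5000 bits
H(Y) = -[(1/2)·log₂(1/2) + (1/4)·log₂(1/4) + (1/4)·log₂(1/4)]
  = 0.5000 + 0.5000 + 0.5000
  = 1.5000 bits

Maximum possible I(X;Y) = min(1.5000, 1.5000) = 1.5000 bits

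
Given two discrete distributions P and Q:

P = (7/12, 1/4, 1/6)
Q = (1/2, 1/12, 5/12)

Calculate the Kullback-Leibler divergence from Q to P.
D(P||Q) = Σ P(i) log₂(P(i)/Q(i))
  i=0: (7/12) × log₂((7/12)/(1/2)) = (7/12) × log₂(7/6) = 0.1297
  i=1: (1/4) × log₂((1/4)/(1/12)) = (1/4) × log₂(3) = 0.3962
  i=2: (1/6) × log₂((1/6)/(5/12)) = (1/6) × log₂(2/5) = -0.2203
D(P||Q) = 0.1297 + 0.3962 - 0.2203
  = 0.3056 bits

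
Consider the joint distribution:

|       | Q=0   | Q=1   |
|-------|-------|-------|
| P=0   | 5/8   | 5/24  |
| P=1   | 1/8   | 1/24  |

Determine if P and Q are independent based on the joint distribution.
Marginal P(P) (row sums):
  P(P=0) = 5/8 + 5/24 = 5/6
  P(P=1) = 1/8 + 1/24 = 1/6
Marginal P(Q) (column sums):
  P(Q=0) = 5/8 + 1/8 = 3/4
  P(Q=1) = 5/24 + 1/24 = 1/4

P and Q are independent iff P(P=i,Q=j) = P(P=i)·P(Q=j) for every cell.
  P(P=0)·P(Q=0) = 5/6 × 3/4 = 5/8 = P(P=0,Q=0) ✓
  P(P=0)·P(Q=1) = 5/6 × 1/4 = 5/24 = P(P=0,Q=1) ✓
  P(P=1)·P(Q=0) = 1/6 × 3/4 = 1/8 = P(P=1,Q=0) ✓
  P(P=1)·P(Q=1) = 1/6 × 1/4 = 1/24 = P(P=1,Q=1) ✓

Yes, P and Q are independent: every cell factors, so I(P;Q) = 0 bits.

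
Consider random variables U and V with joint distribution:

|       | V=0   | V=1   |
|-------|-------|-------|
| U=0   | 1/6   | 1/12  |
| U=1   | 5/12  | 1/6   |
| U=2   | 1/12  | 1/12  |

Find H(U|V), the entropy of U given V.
Marginal P(V) (column sums):
  P(V=0) = 1/6 + 5/12 + 1/12 = 2/3
  P(V=1) = 1/12 + 1/6 + 1/12 = 1/3

H(U|V) = -Σ P(U,V)·log₂ P(U|V), where P(U|V) = P(U,V) / P(V)
  (U=0,V=0): P(U|V) = (1/6)/(2/3) = 1/4;  -(1/6)·log₂(1/4) = 0.3333
  (U=0,V=1): P(U|V) = (1/12)/(1/3) = 1/4;  -(1/12)·log₂(1/4) = 0.1667
  (U=1,V=0): P(U|V) = (5/12)/(2/3) = 5/8;  -(5/12)·log₂(5/8) = 0.2825
  (U=1,V=1): P(U|V) = (1/6)/(1/3) = 1/2;  -(1/6)·log₂(1/2) = 0.1667
  (U=2,V=0): P(U|V) = (1/12)/(2/3) = 1/8;  -(1/12)·log₂(1/8) = 0.2500
  (U=2,V=1): P(U|V) = (1/12)/(1/3) = 1/4;  -(1/12)·log₂(1/4) = 0.1667
H(U|V) = 0.3333 + 0.1667 + 0.2825 + 0.1667 + 0.2500 + 0.1667
  = 1.3659 bits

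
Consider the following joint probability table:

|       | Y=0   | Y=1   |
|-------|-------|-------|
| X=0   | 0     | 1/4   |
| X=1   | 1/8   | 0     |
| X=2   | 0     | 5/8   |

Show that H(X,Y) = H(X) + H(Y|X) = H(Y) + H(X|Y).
Marginal P(X) (row sums):
  P(X=0) = 0 + 1/4 = 1/4
  P(X=1) = 1/8 + 0 = 1/8
  P(X=2) = 0 + 5/8 = 5/8
Marginal P(Y) (column sums):
  P(Y=0) = 0 + 1/8 + 0 = 1/8
  P(Y=1) = 1/4 + 0 + 5/8 = 7/8

Decomposition 1: H(X) + H(Y|X)
H(X) = -[(1/4)·log₂(1/4) + (1/8)·log₂(1/8) + (5/8)·log₂(5/8)]
  = 0.5000 + 0.3750 + 0.4238
  = 1.2988 bits
H(Y|X) = -Σ P(X,Y)·log₂ P(Y|X), where P(Y|X) = P(X,Y) / P(X)
  (cells with P(X,Y) = 0 contribute 0)
  (X=0,Y=1): P(Y|X) = (1/4)/(1/4) = 1;  -(1/4)·log₂(1) = 0.0000
  (X=1,Y=0): P(Y|X) = (1/8)/(1/8) = 1;  -(1/8)·log₂(1) = 0.0000
  (X=2,Y=1): P(Y|X) = (5/8)/(5/8) = 1;  -(5/8)·log₂(1) = 0.0000
H(Y|X) = 0.0000 + 0.0000 + 0.0000
  = 0.0000 bits
H(X) + H(Y|X) = 1.2988 + 0.0000 = 1.2988 bits

Decomposition 2: H(Y) + H(X|Y)
H(Y) = -[(1/8)·log₂(1/8) + (7/8)·log₂(7/8)]
  = 0.3750 + 0.1686
  = 0.5436 bits
H(X|Y) = -Σ P(X,Y)·log₂ P(X|Y), where P(X|Y) = P(X,Y) / P(Y)
  (cells with P(X,Y) = 0 contribute 0)
  (X=0,Y=1): P(X|Y) = (1/4)/(7/8) = 2/7;  -(1/4)·log₂(2/7) = 0.4518
  (X=1,Y=0): P(X|Y) = (1/8)/(1/8) = 1;  -(1/8)·log₂(1) = 0.0000
  (X=2,Y=1): P(X|Y) = (5/8)/(7/8) = 5/7;  -(5/8)·log₂(5/7) = 0.3034
H(X|Y) = 0.4518 + 0.0000 + 0.3034
  = 0.7552 bits
H(Y) + H(X|Y) = 0.5436 + 0.7552 = 1.2988 bits

Direct computation of the joint entropy:
H(X,Y) = -[(1/4)·log₂(1/4) + (1/8)·log₂(1/8) + (5/8)·log₂(5/8)]
  = 0.5000 + 0.3750 + 0.4238
  = 1.2988 bits

All three agree: H(X,Y) = 1.2988 bits ✓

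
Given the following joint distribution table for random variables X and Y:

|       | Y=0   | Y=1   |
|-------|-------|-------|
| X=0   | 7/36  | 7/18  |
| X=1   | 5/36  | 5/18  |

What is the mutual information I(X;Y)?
Marginal P(X) (row sums):
  P(X=0) = 7/36 + 7/18 = 7/12
  P(X=1) = 5/36 + 5/18 = 5/12
Marginal P(Y) (column sums):
  P(Y=0) = 7/36 + 5/36 = 1/3
  P(Y=1) = 7/18 + 5/18 = 2/3

H(X) = -[(7/12)·log₂(7/12) + (5/12)·log₂(5/12)]
  = 0.4536 + 0.5263
  = 0.9799 bits
H(Y) = -[(1/3)·log₂(1/3) + (2/3)·log₂(2/3)]
  = 0.5283 + 0.3900
  = 0.9183 bits
H(X,Y) = -[(7/36)·log₂(7/36) + (7/18)·log₂(7/18) + (5/36)·log₂(5/36) + (5/18)·log₂(5/18)]
  = 0.4594 + 0.5299 + 0.3956 + 0.5133
  = 1.8982 bits

I(X;Y) = H(X) + H(Y) - H(X,Y)
  = 0.9799 + 0.9183 - 1.8982
  = 0.0000 bits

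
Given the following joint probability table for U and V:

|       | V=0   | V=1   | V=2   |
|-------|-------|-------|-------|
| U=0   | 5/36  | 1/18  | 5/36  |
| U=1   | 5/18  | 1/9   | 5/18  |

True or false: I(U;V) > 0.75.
Marginal P(U) (row sums):
  P(U=0) = 5/36 + 1/18 + 5/36 = 1/3
  P(U=1) = 5/18 + 1/9 + 5/18 = 2/3
Marginal P(V) (column sums):
  P(V=0) = 5/36 + 5/18 = 5/12
  P(V=1) = 1/18 + 1/9 = 1/6
  P(V=2) = 5/36 + 5/18 = 5/12

H(U) = -[(1/3)·log₂(1/3) + (2/3)·log₂(2/3)]
  = 0.5283 + 0.3900
  = 0.9183 bits
H(V) = -[(5/12)·log₂(5/12) + (1/6)·log₂(1/6) + (5/12)·log₂(5/12)]
  = 0.5263 + 0.4308 + 0.5263
  = 1.4834 bits
H(U,V) = -[(5/36)·log₂(5/36) + (1/18)·log₂(1/18) + (5/36)·log₂(5/36) + (5/18)·log₂(5/18) + (1/9)·log₂(1/9) + (5/18)·log₂(5/18)]
  = 0.3956 + 0.2317 + 0.3956 + 0.5133 + 0.3522 + 0.5133
  = 2.4017 bits

I(U;V) = H(U) + H(V) - H(U,V)
  = 0.9183 + 1.4834 - 2.4017
  = 0.0000 bits

False. I(U;V) = 0.0000 bits, which is ≤ 0.75 bits.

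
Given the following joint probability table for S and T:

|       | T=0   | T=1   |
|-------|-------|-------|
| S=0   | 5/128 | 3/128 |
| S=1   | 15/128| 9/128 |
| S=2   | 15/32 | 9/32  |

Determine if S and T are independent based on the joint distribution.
Marginal P(S) (row sums):
  P(S=0) = 5/128 + 3/128 = 1/16
  P(S=1) = 15/128 + 9/128 = 3/16
  P(S=2) = 15/32 + 9/32 = 3/4
Marginal P(T) (column sums):
  P(T=0) = 5/128 + 15/128 + 15/32 = 5/8
  P(T=1) = 3/128 + 9/128 + 9/32 = 3/8

S and T are independent iff P(S=i,T=j) = P(S=i)·P(T=j) for every cell.
  P(S=0)·P(T=0) = 1/16 × 5/8 = 5/128 = P(S=0,T=0) ✓
  P(S=0)·P(T=1) = 1/16 × 3/8 = 3/128 = P(S=0,T=1) ✓
  P(S=1)·P(T=0) = 3/16 × 5/8 = 15/128 = P(S=1,T=0) ✓
  P(S=1)·P(T=1) = 3/16 × 3/8 = 9/128 = P(S=1,T=1) ✓
  P(S=2)·P(T=0) = 3/4 × 5/8 = 15/32 = P(S=2,T=0) ✓
  P(S=2)·P(T=1) = 3/4 × 3/8 = 9/32 = P(S=2,T=1) ✓

Yes, S and T are independent: every cell factors, so I(S;T) = 0 bits.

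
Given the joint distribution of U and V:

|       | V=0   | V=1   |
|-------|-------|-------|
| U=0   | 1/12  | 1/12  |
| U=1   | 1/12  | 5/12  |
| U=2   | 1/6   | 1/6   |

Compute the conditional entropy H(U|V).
Marginal P(V) (column sums):
  P(V=0) = 1/12 + 1/12 + 1/6 = 1/3
  P(V=1) = 1/12 + 5/12 + 1/6 = 2/3

H(U|V) = -Σ P(U,V)·log₂ P(U|V), where P(U|V) = P(U,V) / P(V)
  (U=0,V=0): P(U|V) = (1/12)/(1/3) = 1/4;  -(1/12)·log₂(1/4) = 0.1667
  (U=0,V=1): P(U|V) = (1/12)/(2/3) = 1/8;  -(1/12)·log₂(1/8) = 0.2500
  (U=1,V=0): P(U|V) = (1/12)/(1/3) = 1/4;  -(1/12)·log₂(1/4) = 0.1667
  (U=1,V=1): P(U|V) = (5/12)/(2/3) = 5/8;  -(5/12)·log₂(5/8) = 0.2825
  (U=2,V=0): P(U|V) = (1/6)/(1/3) = 1/2;  -(1/6)·log₂(1/2) = 0.1667
  (U=2,V=1): P(U|V) = (1/6)/(2/3) = 1/4;  -(1/6)·log₂(1/4) = 0.3333
H(U|V) = 0.1667 + 0.2500 + 0.1667 + 0.2825 + 0.1667 + 0.3333
  = 1.3659 bits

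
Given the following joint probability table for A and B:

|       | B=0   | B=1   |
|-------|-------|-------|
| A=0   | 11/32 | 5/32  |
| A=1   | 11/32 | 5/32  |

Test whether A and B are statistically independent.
Marginal P(A) (row sums):
  P(A=0) = 11/32 + 5/32 = 1/2
  P(A=1) = 11/32 + 5/32 = 1/2
Marginal P(B) (column sums):
  P(B=0) = 11/32 + 11/32 = 11/16
  P(B=1) = 5/32 + 5/32 = 5/16

A and B are independent iff P(A=i,B=j) = P(A=i)·P(B=j) for every cell.
  P(A=0)·P(B=0) = 1/2 × 11/16 = 11/32 = P(A=0,B=0) ✓
  P(A=0)·P(B=1) = 1/2 × 5/16 = 5/32 = P(A=0,B=1) ✓
  P(A=1)·P(B=0) = 1/2 × 11/16 = 11/32 = P(A=1,B=0) ✓
  P(A=1)·P(B=1) = 1/2 × 5/16 = 5/32 = P(A=1,B=1) ✓

Yes, A and B are independent: every cell factors, so I(A;B) = 0 bits.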